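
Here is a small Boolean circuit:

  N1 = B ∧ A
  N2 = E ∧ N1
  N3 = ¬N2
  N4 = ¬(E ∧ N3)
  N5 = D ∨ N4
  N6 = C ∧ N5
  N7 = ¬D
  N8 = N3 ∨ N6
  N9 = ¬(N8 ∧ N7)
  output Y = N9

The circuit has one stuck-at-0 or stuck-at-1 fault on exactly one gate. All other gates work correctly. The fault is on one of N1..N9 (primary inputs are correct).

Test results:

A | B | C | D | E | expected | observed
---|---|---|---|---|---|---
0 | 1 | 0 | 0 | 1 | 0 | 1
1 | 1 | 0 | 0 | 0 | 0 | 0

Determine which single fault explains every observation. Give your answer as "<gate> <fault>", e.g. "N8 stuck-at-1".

Fault-free values for test 1 (A=0, B=1, C=0, D=0, E=1): N1=0, N2=0, N3=1, N4=0, N5=0, N6=0, N7=1, N8=1, N9=0, giving Y=0. Observed 1.
Test 1: faults giving observed 1 are {N1 stuck-at-1, N2 stuck-at-1, N3 stuck-at-0, N7 stuck-at-0, N8 stuck-at-0, N9 stuck-at-1}.
Test 2 (A=1, B=1, C=0, D=0, E=0): fault-free N1=1, N2=0, N3=1, N4=1, N5=1, N6=0, N7=1, N8=1, N9=0 → 0; observed 0. Eliminates N2 stuck-at-1, N3 stuck-at-0, N7 stuck-at-0, N8 stuck-at-0, N9 stuck-at-1.
Only N1 stuck-at-1 is consistent with every test.

N1 stuck-at-1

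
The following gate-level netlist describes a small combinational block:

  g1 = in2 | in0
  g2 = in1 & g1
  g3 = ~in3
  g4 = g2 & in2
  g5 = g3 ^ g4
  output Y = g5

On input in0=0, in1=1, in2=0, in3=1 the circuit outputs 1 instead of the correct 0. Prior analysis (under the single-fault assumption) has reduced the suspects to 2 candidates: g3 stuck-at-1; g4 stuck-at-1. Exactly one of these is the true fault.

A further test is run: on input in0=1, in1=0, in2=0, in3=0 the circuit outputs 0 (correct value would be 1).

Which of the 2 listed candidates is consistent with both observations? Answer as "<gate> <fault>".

Evaluate each candidate on input in0=1, in1=0, in2=0, in3=0:
  g3 stuck-at-1: g1=1, g2=0, g3=1 [stuck-at-1], g4=0, g5=1 → 1 — eliminated
  g4 stuck-at-1: g1=1, g2=0, g3=1, g4=1 [stuck-at-1], g5=0 → 0 — matches
Only g4 stuck-at-1 reproduces the observed 0.

g4 stuck-at-1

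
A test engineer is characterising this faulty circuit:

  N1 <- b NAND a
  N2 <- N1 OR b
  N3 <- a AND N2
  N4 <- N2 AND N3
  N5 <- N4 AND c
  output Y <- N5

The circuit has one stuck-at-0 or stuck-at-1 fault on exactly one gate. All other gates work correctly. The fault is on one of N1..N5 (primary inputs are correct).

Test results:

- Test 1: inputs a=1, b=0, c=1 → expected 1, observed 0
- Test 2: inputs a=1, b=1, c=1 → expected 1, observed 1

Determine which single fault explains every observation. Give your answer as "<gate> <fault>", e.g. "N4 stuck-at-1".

N1 stuck-at-0

Fault-free values for test 1 (a=1, b=0, c=1): N1=1, N2=1, N3=1, N4=1, N5=1, giving Y=1. Observed 0.
Test 1: faults giving observed 0 are {N1 stuck-at-0, N2 stuck-at-0, N3 stuck-at-0, N4 stuck-at-0, N5 stuck-at-0}.
Test 2 (a=1, b=1, c=1): fault-free N1=0, N2=1, N3=1, N4=1, N5=1 → 1; observed 1. Eliminates N2 stuck-at-0, N3 stuck-at-0, N4 stuck-at-0, N5 stuck-at-0.
Only N1 stuck-at-0 is consistent with every test.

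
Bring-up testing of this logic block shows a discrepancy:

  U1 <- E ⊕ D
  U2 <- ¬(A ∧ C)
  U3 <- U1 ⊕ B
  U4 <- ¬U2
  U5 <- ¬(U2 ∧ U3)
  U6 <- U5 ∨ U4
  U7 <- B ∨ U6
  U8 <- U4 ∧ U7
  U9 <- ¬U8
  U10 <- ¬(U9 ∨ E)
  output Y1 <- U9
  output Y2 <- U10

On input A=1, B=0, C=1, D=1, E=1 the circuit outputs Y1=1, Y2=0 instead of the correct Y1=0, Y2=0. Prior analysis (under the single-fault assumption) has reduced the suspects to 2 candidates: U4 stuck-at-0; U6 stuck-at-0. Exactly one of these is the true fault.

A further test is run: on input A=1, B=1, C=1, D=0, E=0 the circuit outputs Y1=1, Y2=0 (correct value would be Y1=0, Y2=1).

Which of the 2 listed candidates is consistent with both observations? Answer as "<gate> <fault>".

Evaluate each candidate on input A=1, B=1, C=1, D=0, E=0:
  U4 stuck-at-0: U1=0, U2=0, U3=1, U4=0 [stuck-at-0], U5=1, U6=1, U7=1, U8=0, U9=1, U10=0 → Y1=1, Y2=0 — matches
  U6 stuck-at-0: U1=0, U2=0, U3=1, U4=1, U5=1, U6=0 [stuck-at-0], U7=1, U8=1, U9=0, U10=1 → Y1=0, Y2=1 — eliminated
Only U4 stuck-at-0 reproduces the observed Y1=1, Y2=0.

U4 stuck-at-0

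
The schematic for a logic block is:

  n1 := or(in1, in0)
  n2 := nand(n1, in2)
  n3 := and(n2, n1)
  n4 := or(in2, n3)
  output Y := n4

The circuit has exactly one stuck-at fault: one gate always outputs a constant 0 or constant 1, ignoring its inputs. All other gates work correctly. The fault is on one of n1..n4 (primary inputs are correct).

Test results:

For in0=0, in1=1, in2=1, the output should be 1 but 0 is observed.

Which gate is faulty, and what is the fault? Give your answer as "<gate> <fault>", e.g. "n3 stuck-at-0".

n4 stuck-at-0

Fault-free values for test 1 (in0=0, in1=1, in2=1): n1=1, n2=0, n3=0, n4=1, giving Y=1. Observed 0.
Test 1: faults giving observed 0 are {n4 stuck-at-0}.
Only n4 stuck-at-0 is consistent with every test.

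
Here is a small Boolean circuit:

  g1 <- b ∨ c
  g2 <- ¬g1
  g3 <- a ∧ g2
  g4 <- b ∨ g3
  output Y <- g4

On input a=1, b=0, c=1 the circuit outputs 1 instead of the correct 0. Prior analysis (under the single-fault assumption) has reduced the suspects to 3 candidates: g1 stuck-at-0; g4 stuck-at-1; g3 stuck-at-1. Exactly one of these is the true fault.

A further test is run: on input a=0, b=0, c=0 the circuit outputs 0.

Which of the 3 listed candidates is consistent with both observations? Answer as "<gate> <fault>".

g1 stuck-at-0

Evaluate each candidate on input a=0, b=0, c=0:
  g1 stuck-at-0: g1=0 [stuck-at-0], g2=1, g3=0, g4=0 → 0 — matches
  g4 stuck-at-1: g1=0, g2=1, g3=0, g4=1 [stuck-at-1] → 1 — eliminated
  g3 stuck-at-1: g1=0, g2=1, g3=1 [stuck-at-1], g4=1 → 1 — eliminated
Only g1 stuck-at-0 reproduces the observed 0.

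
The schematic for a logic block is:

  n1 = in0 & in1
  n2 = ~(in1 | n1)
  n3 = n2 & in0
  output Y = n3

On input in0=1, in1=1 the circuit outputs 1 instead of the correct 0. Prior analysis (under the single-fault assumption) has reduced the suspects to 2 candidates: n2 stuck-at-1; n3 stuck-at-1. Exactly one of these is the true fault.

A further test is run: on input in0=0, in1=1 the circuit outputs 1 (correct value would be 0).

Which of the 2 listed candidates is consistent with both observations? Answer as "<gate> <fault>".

Evaluate each candidate on input in0=0, in1=1:
  n2 stuck-at-1: n1=0, n2=1 [stuck-at-1], n3=0 → 0 — eliminated
  n3 stuck-at-1: n1=0, n2=0, n3=1 [stuck-at-1] → 1 — matches
Only n3 stuck-at-1 reproduces the observed 1.

n3 stuck-at-1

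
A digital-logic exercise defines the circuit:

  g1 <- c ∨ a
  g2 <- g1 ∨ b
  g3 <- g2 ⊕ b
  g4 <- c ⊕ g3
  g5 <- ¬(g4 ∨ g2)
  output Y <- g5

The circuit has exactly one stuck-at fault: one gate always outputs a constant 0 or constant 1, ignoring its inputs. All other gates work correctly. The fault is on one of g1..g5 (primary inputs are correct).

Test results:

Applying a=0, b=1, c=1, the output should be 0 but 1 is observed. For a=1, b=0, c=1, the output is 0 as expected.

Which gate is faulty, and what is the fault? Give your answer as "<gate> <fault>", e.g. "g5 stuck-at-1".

Fault-free values for test 1 (a=0, b=1, c=1): g1=1, g2=1, g3=0, g4=1, g5=0, giving Y=0. Observed 1.
Test 1: faults giving observed 1 are {g2 stuck-at-0, g5 stuck-at-1}.
Test 2 (a=1, b=0, c=1): fault-free g1=1, g2=1, g3=1, g4=0, g5=0 → 0; observed 0. Eliminates g5 stuck-at-1.
Only g2 stuck-at-0 is consistent with every test.

g2 stuck-at-0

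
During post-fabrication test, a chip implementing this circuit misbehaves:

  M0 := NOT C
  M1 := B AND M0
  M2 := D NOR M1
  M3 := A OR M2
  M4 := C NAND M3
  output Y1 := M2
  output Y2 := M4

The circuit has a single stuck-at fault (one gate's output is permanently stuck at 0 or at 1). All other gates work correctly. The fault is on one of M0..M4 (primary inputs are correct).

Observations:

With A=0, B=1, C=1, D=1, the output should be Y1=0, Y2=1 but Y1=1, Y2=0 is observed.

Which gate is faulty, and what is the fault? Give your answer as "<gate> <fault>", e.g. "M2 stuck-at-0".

M2 stuck-at-1

Fault-free values for test 1 (A=0, B=1, C=1, D=1): M0=0, M1=0, M2=0, M3=0, M4=1, giving Y1=0, Y2=1. Observed Y1=1, Y2=0.
Test 1: faults giving observed Y1=1, Y2=0 are {M2 stuck-at-1}.
Only M2 stuck-at-1 is consistent with every test.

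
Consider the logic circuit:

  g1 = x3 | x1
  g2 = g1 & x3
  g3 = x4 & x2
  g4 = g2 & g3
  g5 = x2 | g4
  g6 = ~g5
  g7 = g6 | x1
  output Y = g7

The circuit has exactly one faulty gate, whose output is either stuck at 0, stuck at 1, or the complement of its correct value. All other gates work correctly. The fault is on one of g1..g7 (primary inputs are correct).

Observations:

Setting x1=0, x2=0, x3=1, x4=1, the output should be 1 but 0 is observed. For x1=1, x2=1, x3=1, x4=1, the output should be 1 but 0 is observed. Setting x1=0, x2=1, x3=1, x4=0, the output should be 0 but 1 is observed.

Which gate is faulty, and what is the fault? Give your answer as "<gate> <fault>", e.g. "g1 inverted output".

Fault-free values for test 1 (x1=0, x2=0, x3=1, x4=1): g1=1, g2=1, g3=0, g4=0, g5=0, g6=1, g7=1, giving Y=1. Observed 0.
Test 1: faults giving observed 0 are {g3 stuck-at-1, g3 inverted output, g4 stuck-at-1, g4 inverted output, g5 stuck-at-1, g5 inverted output, g6 stuck-at-0, g6 inverted output, g7 stuck-at-0, g7 inverted output}.
Test 2 (x1=1, x2=1, x3=1, x4=1): fault-free g1=1, g2=1, g3=1, g4=1, g5=1, g6=0, g7=1 → 1; observed 0. Eliminates g3 stuck-at-1, g3 inverted output, g4 stuck-at-1, g4 inverted output, g5 stuck-at-1, g5 inverted output, g6 stuck-at-0, g6 inverted output.
Test 3 (x1=0, x2=1, x3=1, x4=0): fault-free g1=1, g2=1, g3=0, g4=0, g5=1, g6=0, g7=0 → 0; observed 1. Eliminates g7 stuck-at-0.
Only g7 inverted output is consistent with every test.

g7 inverted output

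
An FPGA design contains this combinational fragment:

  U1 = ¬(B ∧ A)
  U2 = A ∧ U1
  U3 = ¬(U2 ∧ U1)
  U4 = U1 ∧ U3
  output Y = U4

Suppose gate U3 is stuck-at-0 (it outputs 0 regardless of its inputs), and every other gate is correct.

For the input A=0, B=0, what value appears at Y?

0

Propagate with U3 forced: U1=1, U2=0, U3=0 [stuck-at-0], U4=0.
So Y = 0. (Without the fault it would be 1.)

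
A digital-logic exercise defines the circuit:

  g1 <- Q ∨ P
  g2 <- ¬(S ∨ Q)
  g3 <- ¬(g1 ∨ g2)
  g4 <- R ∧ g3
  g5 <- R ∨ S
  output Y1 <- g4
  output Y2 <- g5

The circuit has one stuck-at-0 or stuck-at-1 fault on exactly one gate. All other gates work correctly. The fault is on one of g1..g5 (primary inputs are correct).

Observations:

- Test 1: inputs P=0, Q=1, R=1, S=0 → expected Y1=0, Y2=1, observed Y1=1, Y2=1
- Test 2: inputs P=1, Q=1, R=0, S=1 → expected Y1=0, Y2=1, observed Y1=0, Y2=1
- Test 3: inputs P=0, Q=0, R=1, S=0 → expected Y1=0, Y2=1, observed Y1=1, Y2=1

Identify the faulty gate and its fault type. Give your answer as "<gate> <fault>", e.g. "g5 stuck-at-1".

Fault-free values for test 1 (P=0, Q=1, R=1, S=0): g1=1, g2=0, g3=0, g4=0, g5=1, giving Y1=0, Y2=1. Observed Y1=1, Y2=1.
Test 1: faults giving observed Y1=1, Y2=1 are {g1 stuck-at-0, g3 stuck-at-1, g4 stuck-at-1}.
Test 2 (P=1, Q=1, R=0, S=1): fault-free g1=1, g2=0, g3=0, g4=0, g5=1 → Y1=0, Y2=1; observed Y1=0, Y2=1. Eliminates g4 stuck-at-1.
Test 3 (P=0, Q=0, R=1, S=0): fault-free g1=0, g2=1, g3=0, g4=0, g5=1 → Y1=0, Y2=1; observed Y1=1, Y2=1. Eliminates g1 stuck-at-0.
Only g3 stuck-at-1 is consistent with every test.

g3 stuck-at-1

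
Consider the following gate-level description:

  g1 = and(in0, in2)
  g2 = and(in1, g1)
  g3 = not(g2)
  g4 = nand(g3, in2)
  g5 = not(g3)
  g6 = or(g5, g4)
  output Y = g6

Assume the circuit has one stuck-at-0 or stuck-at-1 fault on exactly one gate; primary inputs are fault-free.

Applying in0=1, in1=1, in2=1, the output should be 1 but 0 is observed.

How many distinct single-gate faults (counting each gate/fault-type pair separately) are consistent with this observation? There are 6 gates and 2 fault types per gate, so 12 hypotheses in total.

4

Fault-free: g1=1, g2=1, g3=0, g4=1, g5=1, g6=1 → 1. Observed 0.
  g1 stuck-at-0: output 0 ✓
  g1 stuck-at-1: output 1 ✗
  g2 stuck-at-0: output 0 ✓
  g2 stuck-at-1: output 1 ✗
  g3 stuck-at-0: output 1 ✗
  g3 stuck-at-1: output 0 ✓
  g4 stuck-at-0: output 1 ✗
  g4 stuck-at-1: output 1 ✗
  g5 stuck-at-0: output 1 ✗
  g5 stuck-at-1: output 1 ✗
  g6 stuck-at-0: output 0 ✓
  g6 stuck-at-1: output 1 ✗
Consistent faults: {g1 stuck-at-0, g2 stuck-at-0, g3 stuck-at-1, g6 stuck-at-0} — 4 in all.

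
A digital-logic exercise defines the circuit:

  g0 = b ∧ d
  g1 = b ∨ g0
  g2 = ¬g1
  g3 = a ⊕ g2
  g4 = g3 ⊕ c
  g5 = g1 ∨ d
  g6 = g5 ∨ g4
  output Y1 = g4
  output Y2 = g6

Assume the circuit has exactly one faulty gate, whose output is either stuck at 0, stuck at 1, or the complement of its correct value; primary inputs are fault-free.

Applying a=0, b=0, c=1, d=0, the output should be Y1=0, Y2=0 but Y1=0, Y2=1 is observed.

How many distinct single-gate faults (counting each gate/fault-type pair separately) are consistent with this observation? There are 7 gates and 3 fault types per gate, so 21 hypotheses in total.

4

Fault-free: g0=0, g1=0, g2=1, g3=1, g4=0, g5=0, g6=0 → Y1=0, Y2=0. Observed Y1=0, Y2=1.
  g0: none of the 3 fault types match ✗
  g1: none of the 3 fault types match ✗
  g2: none of the 3 fault types match ✗
  g3: none of the 3 fault types match ✗
  g4: none of the 3 fault types match ✗
  g5: stuck-at-1, inverted output ✓; others ✗
  g6: stuck-at-1, inverted output ✓; others ✗
Consistent faults: {g5 stuck-at-1, g5 inverted output, g6 stuck-at-1, g6 inverted output} — 4 in all.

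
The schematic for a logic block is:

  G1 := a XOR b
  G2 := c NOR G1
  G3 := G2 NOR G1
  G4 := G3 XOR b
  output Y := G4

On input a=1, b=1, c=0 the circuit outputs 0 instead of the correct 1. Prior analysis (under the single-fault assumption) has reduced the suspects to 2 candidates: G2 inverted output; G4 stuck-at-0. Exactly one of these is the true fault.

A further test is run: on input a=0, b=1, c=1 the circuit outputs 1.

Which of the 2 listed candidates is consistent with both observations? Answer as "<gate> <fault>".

G2 inverted output

Evaluate each candidate on input a=0, b=1, c=1:
  G2 inverted output: G1=1, G2=1 [inverted output], G3=0, G4=1 → 1 — matches
  G4 stuck-at-0: G1=1, G2=0, G3=0, G4=0 [stuck-at-0] → 0 — eliminated
Only G2 inverted output reproduces the observed 1.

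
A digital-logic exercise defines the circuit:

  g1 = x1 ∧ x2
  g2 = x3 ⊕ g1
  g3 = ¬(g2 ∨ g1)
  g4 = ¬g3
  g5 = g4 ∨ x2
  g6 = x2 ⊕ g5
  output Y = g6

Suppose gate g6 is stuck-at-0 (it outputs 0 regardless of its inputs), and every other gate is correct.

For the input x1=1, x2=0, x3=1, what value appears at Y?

Propagate with g6 forced: g1=0, g2=1, g3=0, g4=1, g5=1, g6=0 [stuck-at-0].
So Y = 0. (Without the fault it would be 1.)

0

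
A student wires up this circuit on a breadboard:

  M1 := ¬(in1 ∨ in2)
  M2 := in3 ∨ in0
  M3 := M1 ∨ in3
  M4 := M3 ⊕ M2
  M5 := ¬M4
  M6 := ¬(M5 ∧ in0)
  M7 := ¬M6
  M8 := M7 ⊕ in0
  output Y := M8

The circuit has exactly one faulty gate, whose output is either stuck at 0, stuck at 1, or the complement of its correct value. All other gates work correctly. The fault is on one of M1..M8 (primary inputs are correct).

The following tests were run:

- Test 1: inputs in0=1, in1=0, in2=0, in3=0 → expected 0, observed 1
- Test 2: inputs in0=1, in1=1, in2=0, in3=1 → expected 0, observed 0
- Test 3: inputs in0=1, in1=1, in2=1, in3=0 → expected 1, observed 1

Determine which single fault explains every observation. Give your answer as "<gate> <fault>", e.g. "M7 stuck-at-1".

Fault-free values for test 1 (in0=1, in1=0, in2=0, in3=0): M1=1, M2=1, M3=1, M4=0, M5=1, M6=0, M7=1, M8=0, giving Y=0. Observed 1.
Test 1: faults giving observed 1 are {M1 stuck-at-0, M1 inverted output, M2 stuck-at-0, M2 inverted output, M3 stuck-at-0, M3 inverted output, M4 stuck-at-1, M4 inverted output, M5 stuck-at-0, M5 inverted output, M6 stuck-at-1, M6 inverted output, M7 stuck-at-0, M7 inverted output, M8 stuck-at-1, M8 inverted output}.
Test 2 (in0=1, in1=1, in2=0, in3=1): fault-free M1=0, M2=1, M3=1, M4=0, M5=1, M6=0, M7=1, M8=0 → 0; observed 0. Eliminates M2 stuck-at-0, M2 inverted output, M3 stuck-at-0, M3 inverted output, M4 stuck-at-1, M4 inverted output, M5 stuck-at-0, M5 inverted output, M6 stuck-at-1, M6 inverted output, M7 stuck-at-0, M7 inverted output, M8 stuck-at-1, M8 inverted output.
Test 3 (in0=1, in1=1, in2=1, in3=0): fault-free M1=0, M2=1, M3=0, M4=1, M5=0, M6=1, M7=0, M8=1 → 1; observed 1. Eliminates M1 inverted output.
Only M1 stuck-at-0 is consistent with every test.

M1 stuck-at-0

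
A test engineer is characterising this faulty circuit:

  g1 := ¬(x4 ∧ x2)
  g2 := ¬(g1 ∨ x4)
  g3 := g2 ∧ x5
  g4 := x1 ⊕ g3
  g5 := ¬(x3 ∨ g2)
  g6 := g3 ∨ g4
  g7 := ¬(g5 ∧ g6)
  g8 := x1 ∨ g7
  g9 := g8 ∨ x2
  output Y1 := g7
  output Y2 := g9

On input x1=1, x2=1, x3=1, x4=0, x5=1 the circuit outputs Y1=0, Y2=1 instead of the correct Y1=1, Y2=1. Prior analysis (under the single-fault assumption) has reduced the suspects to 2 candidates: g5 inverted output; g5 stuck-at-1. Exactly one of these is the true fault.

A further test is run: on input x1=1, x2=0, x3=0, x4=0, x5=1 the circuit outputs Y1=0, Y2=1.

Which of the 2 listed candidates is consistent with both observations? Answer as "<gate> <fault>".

g5 stuck-at-1

Evaluate each candidate on input x1=1, x2=0, x3=0, x4=0, x5=1:
  g5 inverted output: g1=1, g2=0, g3=0, g4=1, g5=0 [inverted output], g6=1, g7=1, g8=1, g9=1 → Y1=1, Y2=1 — eliminated
  g5 stuck-at-1: g1=1, g2=0, g3=0, g4=1, g5=1 [stuck-at-1], g6=1, g7=0, g8=1, g9=1 → Y1=0, Y2=1 — matches
Only g5 stuck-at-1 reproduces the observed Y1=0, Y2=1.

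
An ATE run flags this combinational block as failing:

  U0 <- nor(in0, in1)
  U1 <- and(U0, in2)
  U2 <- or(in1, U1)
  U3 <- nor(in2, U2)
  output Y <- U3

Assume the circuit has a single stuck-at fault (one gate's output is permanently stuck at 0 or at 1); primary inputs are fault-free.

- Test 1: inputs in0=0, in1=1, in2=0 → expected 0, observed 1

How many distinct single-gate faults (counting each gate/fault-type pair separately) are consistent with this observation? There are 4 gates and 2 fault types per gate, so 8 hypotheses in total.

Fault-free: U0=0, U1=0, U2=1, U3=0 → 0. Observed 1.
  U0 stuck-at-0: output 0 ✗
  U0 stuck-at-1: output 0 ✗
  U1 stuck-at-0: output 0 ✗
  U1 stuck-at-1: output 0 ✗
  U2 stuck-at-0: output 1 ✓
  U2 stuck-at-1: output 0 ✗
  U3 stuck-at-0: output 0 ✗
  U3 stuck-at-1: output 1 ✓
Consistent faults: {U2 stuck-at-0, U3 stuck-at-1} — 2 in all.

2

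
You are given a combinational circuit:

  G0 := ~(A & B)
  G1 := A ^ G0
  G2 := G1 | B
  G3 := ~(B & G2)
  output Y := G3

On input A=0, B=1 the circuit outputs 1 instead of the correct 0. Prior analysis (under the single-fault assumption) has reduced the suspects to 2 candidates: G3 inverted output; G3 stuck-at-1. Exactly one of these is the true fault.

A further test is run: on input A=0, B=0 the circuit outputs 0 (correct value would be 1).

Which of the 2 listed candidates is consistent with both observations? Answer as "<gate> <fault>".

G3 inverted output

Evaluate each candidate on input A=0, B=0:
  G3 inverted output: G0=1, G1=1, G2=1, G3=0 [inverted output] → 0 — matches
  G3 stuck-at-1: G0=1, G1=1, G2=1, G3=1 [stuck-at-1] → 1 — eliminated
Only G3 inverted output reproduces the observed 0.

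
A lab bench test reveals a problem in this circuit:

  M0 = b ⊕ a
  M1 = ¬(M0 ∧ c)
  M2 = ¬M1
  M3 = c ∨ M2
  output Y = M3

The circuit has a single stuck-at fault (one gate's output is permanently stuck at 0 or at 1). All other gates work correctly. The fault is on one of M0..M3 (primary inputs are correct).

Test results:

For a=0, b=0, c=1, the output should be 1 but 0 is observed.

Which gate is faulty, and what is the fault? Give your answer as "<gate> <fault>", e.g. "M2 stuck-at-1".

M3 stuck-at-0

Fault-free values for test 1 (a=0, b=0, c=1): M0=0, M1=1, M2=0, M3=1, giving Y=1. Observed 0.
Test 1: faults giving observed 0 are {M3 stuck-at-0}.
Only M3 stuck-at-0 is consistent with every test.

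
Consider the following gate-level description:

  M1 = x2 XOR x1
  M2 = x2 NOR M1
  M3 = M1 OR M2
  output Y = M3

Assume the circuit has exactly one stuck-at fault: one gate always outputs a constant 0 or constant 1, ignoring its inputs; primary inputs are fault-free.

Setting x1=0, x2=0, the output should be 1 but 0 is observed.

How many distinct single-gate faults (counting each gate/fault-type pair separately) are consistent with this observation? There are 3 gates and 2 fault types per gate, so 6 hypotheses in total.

2

Fault-free: M1=0, M2=1, M3=1 → 1. Observed 0.
  M1 stuck-at-0: output 1 ✗
  M1 stuck-at-1: output 1 ✗
  M2 stuck-at-0: output 0 ✓
  M2 stuck-at-1: output 1 ✗
  M3 stuck-at-0: output 0 ✓
  M3 stuck-at-1: output 1 ✗
Consistent faults: {M2 stuck-at-0, M3 stuck-at-0} — 2 in all.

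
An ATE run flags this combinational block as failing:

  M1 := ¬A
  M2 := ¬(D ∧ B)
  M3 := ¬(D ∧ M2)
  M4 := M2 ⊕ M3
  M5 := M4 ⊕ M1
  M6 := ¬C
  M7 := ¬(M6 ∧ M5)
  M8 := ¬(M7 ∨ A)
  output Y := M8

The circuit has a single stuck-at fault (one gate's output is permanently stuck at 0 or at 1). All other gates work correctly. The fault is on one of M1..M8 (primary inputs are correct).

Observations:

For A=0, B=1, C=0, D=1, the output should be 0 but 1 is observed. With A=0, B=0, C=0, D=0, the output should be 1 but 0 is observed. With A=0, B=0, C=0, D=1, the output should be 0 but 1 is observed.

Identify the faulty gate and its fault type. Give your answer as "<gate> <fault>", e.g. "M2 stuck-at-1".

Fault-free values for test 1 (A=0, B=1, C=0, D=1): M1=1, M2=0, M3=1, M4=1, M5=0, M6=1, M7=1, M8=0, giving Y=0. Observed 1.
Test 1: faults giving observed 1 are {M1 stuck-at-0, M3 stuck-at-0, M4 stuck-at-0, M5 stuck-at-1, M7 stuck-at-0, M8 stuck-at-1}.
Test 2 (A=0, B=0, C=0, D=0): fault-free M1=1, M2=1, M3=1, M4=0, M5=1, M6=1, M7=0, M8=1 → 1; observed 0. Eliminates M4 stuck-at-0, M5 stuck-at-1, M7 stuck-at-0, M8 stuck-at-1.
Test 3 (A=0, B=0, C=0, D=1): fault-free M1=1, M2=1, M3=0, M4=1, M5=0, M6=1, M7=1, M8=0 → 0; observed 1. Eliminates M3 stuck-at-0.
Only M1 stuck-at-0 is consistent with every test.

M1 stuck-at-0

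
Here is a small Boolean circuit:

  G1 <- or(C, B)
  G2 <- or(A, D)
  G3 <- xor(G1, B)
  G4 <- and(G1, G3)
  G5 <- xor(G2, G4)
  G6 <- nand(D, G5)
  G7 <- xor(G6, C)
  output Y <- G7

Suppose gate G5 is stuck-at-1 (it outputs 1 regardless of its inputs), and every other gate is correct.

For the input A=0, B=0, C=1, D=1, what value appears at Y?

Propagate with G5 forced: G1=1, G2=1, G3=1, G4=1, G5=1 [stuck-at-1], G6=0, G7=1.
So Y = 1. (Without the fault it would be 0.)

1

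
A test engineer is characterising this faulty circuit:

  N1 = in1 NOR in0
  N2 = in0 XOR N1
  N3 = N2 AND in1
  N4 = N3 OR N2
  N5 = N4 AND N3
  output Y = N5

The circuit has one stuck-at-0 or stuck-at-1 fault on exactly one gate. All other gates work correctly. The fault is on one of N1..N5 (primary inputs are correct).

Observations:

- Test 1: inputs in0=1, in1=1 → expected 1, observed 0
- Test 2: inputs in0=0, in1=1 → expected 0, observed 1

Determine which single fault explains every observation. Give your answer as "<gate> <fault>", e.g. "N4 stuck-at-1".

Fault-free values for test 1 (in0=1, in1=1): N1=0, N2=1, N3=1, N4=1, N5=1, giving Y=1. Observed 0.
Test 1: faults giving observed 0 are {N1 stuck-at-1, N2 stuck-at-0, N3 stuck-at-0, N4 stuck-at-0, N5 stuck-at-0}.
Test 2 (in0=0, in1=1): fault-free N1=0, N2=0, N3=0, N4=0, N5=0 → 0; observed 1. Eliminates N2 stuck-at-0, N3 stuck-at-0, N4 stuck-at-0, N5 stuck-at-0.
Only N1 stuck-at-1 is consistent with every test.

N1 stuck-at-1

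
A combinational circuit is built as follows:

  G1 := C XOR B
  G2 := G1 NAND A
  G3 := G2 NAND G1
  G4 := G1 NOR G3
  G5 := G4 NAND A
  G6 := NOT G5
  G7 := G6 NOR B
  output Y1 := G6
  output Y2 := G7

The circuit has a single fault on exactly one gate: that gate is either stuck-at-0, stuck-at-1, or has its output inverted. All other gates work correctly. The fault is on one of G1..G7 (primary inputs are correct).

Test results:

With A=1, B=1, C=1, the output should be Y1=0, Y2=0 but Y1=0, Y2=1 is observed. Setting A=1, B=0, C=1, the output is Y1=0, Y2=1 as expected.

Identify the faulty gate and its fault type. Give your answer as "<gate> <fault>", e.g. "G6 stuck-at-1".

Fault-free values for test 1 (A=1, B=1, C=1): G1=0, G2=1, G3=1, G4=0, G5=1, G6=0, G7=0, giving Y1=0, Y2=0. Observed Y1=0, Y2=1.
Test 1: faults giving observed Y1=0, Y2=1 are {G7 stuck-at-1, G7 inverted output}.
Test 2 (A=1, B=0, C=1): fault-free G1=1, G2=0, G3=1, G4=0, G5=1, G6=0, G7=1 → Y1=0, Y2=1; observed Y1=0, Y2=1. Eliminates G7 inverted output.
Only G7 stuck-at-1 is consistent with every test.

G7 stuck-at-1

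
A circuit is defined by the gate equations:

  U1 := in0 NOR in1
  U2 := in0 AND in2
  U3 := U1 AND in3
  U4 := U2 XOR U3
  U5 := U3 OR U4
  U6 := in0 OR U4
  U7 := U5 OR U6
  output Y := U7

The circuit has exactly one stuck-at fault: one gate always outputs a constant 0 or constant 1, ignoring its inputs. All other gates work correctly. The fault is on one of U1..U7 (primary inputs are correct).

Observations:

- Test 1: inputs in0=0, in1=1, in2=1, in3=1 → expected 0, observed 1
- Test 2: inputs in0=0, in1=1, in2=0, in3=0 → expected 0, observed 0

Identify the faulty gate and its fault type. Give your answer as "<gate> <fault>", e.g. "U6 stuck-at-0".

U1 stuck-at-1

Fault-free values for test 1 (in0=0, in1=1, in2=1, in3=1): U1=0, U2=0, U3=0, U4=0, U5=0, U6=0, U7=0, giving Y=0. Observed 1.
Test 1: faults giving observed 1 are {U1 stuck-at-1, U2 stuck-at-1, U3 stuck-at-1, U4 stuck-at-1, U5 stuck-at-1, U6 stuck-at-1, U7 stuck-at-1}.
Test 2 (in0=0, in1=1, in2=0, in3=0): fault-free U1=0, U2=0, U3=0, U4=0, U5=0, U6=0, U7=0 → 0; observed 0. Eliminates U2 stuck-at-1, U3 stuck-at-1, U4 stuck-at-1, U5 stuck-at-1, U6 stuck-at-1, U7 stuck-at-1.
Only U1 stuck-at-1 is consistent with every test.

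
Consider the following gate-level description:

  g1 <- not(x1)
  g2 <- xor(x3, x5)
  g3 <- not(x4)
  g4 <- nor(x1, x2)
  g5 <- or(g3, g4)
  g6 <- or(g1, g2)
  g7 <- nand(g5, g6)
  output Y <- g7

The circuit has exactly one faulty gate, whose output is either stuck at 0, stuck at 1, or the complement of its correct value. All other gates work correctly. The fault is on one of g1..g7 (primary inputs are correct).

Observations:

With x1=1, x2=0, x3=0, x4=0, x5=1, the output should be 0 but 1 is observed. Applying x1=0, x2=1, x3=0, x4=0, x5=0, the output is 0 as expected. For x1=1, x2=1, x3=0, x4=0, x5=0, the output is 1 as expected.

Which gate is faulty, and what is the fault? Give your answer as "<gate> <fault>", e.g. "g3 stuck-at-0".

g2 stuck-at-0

Fault-free values for test 1 (x1=1, x2=0, x3=0, x4=0, x5=1): g1=0, g2=1, g3=1, g4=0, g5=1, g6=1, g7=0, giving Y=0. Observed 1.
Test 1: faults giving observed 1 are {g2 stuck-at-0, g2 inverted output, g3 stuck-at-0, g3 inverted output, g5 stuck-at-0, g5 inverted output, g6 stuck-at-0, g6 inverted output, g7 stuck-at-1, g7 inverted output}.
Test 2 (x1=0, x2=1, x3=0, x4=0, x5=0): fault-free g1=1, g2=0, g3=1, g4=0, g5=1, g6=1, g7=0 → 0; observed 0. Eliminates g3 stuck-at-0, g3 inverted output, g5 stuck-at-0, g5 inverted output, g6 stuck-at-0, g6 inverted output, g7 stuck-at-1, g7 inverted output.
Test 3 (x1=1, x2=1, x3=0, x4=0, x5=0): fault-free g1=0, g2=0, g3=1, g4=0, g5=1, g6=0, g7=1 → 1; observed 1. Eliminates g2 inverted output.
Only g2 stuck-at-0 is consistent with every test.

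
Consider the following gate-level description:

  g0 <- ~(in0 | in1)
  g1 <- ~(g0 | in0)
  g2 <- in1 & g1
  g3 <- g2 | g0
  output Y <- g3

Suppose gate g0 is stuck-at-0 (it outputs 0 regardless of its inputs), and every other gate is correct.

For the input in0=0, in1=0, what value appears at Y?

0

Propagate with g0 forced: g0=0 [stuck-at-0], g1=1, g2=0, g3=0.
So Y = 0. (Without the fault it would be 1.)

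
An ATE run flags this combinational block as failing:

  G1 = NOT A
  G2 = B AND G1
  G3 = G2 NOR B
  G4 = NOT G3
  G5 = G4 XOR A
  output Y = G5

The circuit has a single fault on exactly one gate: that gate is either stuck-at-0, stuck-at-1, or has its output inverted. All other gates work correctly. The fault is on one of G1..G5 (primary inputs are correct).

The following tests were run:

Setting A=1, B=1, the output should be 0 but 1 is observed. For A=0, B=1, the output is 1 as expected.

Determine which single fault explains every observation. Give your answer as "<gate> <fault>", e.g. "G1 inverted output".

Fault-free values for test 1 (A=1, B=1): G1=0, G2=0, G3=0, G4=1, G5=0, giving Y=0. Observed 1.
Test 1: faults giving observed 1 are {G3 stuck-at-1, G3 inverted output, G4 stuck-at-0, G4 inverted output, G5 stuck-at-1, G5 inverted output}.
Test 2 (A=0, B=1): fault-free G1=1, G2=1, G3=0, G4=1, G5=1 → 1; observed 1. Eliminates G3 stuck-at-1, G3 inverted output, G4 stuck-at-0, G4 inverted output, G5 inverted output.
Only G5 stuck-at-1 is consistent with every test.

G5 stuck-at-1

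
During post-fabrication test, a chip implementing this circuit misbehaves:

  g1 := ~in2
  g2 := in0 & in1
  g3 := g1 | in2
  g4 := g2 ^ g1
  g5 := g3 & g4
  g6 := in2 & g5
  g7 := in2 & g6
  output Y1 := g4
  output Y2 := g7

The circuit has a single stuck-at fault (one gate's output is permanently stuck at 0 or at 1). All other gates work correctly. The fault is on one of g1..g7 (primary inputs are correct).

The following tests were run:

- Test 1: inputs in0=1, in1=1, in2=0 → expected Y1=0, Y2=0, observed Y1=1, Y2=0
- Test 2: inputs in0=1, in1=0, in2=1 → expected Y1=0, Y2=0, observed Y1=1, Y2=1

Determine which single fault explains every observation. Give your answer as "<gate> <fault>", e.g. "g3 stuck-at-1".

g4 stuck-at-1

Fault-free values for test 1 (in0=1, in1=1, in2=0): g1=1, g2=1, g3=1, g4=0, g5=0, g6=0, g7=0, giving Y1=0, Y2=0. Observed Y1=1, Y2=0.
Test 1: faults giving observed Y1=1, Y2=0 are {g1 stuck-at-0, g2 stuck-at-0, g4 stuck-at-1}.
Test 2 (in0=1, in1=0, in2=1): fault-free g1=0, g2=0, g3=1, g4=0, g5=0, g6=0, g7=0 → Y1=0, Y2=0; observed Y1=1, Y2=1. Eliminates g1 stuck-at-0, g2 stuck-at-0.
Only g4 stuck-at-1 is consistent with every test.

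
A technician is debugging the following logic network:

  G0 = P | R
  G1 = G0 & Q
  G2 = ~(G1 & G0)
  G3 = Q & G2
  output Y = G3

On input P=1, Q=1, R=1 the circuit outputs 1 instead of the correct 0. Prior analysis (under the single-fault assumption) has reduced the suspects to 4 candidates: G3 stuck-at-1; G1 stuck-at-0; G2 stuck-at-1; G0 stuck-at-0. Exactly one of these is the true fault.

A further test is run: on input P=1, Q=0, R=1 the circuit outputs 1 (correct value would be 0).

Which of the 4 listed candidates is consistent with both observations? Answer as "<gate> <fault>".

Evaluate each candidate on input P=1, Q=0, R=1:
  G3 stuck-at-1: G0=1, G1=0, G2=1, G3=1 [stuck-at-1] → 1 — matches
  G1 stuck-at-0: G0=1, G1=0 [stuck-at-0], G2=1, G3=0 → 0 — eliminated
  G2 stuck-at-1: G0=1, G1=0, G2=1 [stuck-at-1], G3=0 → 0 — eliminated
  G0 stuck-at-0: G0=0 [stuck-at-0], G1=0, G2=1, G3=0 → 0 — eliminated
Only G3 stuck-at-1 reproduces the observed 1.

G3 stuck-at-1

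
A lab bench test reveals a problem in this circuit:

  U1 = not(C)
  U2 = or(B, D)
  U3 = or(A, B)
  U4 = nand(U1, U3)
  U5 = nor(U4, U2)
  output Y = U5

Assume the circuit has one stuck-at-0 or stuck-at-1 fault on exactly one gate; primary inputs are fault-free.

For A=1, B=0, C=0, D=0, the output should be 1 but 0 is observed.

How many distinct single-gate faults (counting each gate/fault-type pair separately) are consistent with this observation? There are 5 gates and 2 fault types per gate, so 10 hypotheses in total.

Fault-free: U1=1, U2=0, U3=1, U4=0, U5=1 → 1. Observed 0.
  U1 stuck-at-0: output 0 ✓
  U1 stuck-at-1: output 1 ✗
  U2 stuck-at-0: output 1 ✗
  U2 stuck-at-1: output 0 ✓
  U3 stuck-at-0: output 0 ✓
  U3 stuck-at-1: output 1 ✗
  U4 stuck-at-0: output 1 ✗
  U4 stuck-at-1: output 0 ✓
  U5 stuck-at-0: output 0 ✓
  U5 stuck-at-1: output 1 ✗
Consistent faults: {U1 stuck-at-0, U2 stuck-at-1, U3 stuck-at-0, U4 stuck-at-1, U5 stuck-at-0} — 5 in all.

5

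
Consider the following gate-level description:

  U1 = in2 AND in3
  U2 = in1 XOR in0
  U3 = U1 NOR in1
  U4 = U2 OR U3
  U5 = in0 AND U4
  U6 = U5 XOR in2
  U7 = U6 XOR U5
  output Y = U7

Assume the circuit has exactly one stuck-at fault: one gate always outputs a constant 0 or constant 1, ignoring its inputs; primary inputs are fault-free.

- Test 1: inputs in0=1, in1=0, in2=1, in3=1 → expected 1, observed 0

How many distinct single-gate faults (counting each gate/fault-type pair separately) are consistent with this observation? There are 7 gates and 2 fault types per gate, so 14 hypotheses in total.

2

Fault-free: U1=1, U2=1, U3=0, U4=1, U5=1, U6=0, U7=1 → 1. Observed 0.
  U1 stuck-at-0: output 1 ✗
  U1 stuck-at-1: output 1 ✗
  U2 stuck-at-0: output 1 ✗
  U2 stuck-at-1: output 1 ✗
  U3 stuck-at-0: output 1 ✗
  U3 stuck-at-1: output 1 ✗
  U4 stuck-at-0: output 1 ✗
  U4 stuck-at-1: output 1 ✗
  U5 stuck-at-0: output 1 ✗
  U5 stuck-at-1: output 1 ✗
  U6 stuck-at-0: output 1 ✗
  U6 stuck-at-1: output 0 ✓
  U7 stuck-at-0: output 0 ✓
  U7 stuck-at-1: output 1 ✗
Consistent faults: {U6 stuck-at-1, U7 stuck-at-0} — 2 in all.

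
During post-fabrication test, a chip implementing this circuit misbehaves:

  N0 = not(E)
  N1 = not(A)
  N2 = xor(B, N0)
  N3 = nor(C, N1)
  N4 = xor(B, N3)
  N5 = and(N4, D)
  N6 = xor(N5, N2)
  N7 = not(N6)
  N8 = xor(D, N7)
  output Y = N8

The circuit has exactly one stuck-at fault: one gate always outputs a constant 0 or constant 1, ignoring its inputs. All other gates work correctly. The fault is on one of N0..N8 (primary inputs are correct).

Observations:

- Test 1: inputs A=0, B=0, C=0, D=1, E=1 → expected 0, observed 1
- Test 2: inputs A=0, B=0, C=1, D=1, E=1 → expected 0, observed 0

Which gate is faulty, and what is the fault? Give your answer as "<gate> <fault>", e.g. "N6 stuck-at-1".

N1 stuck-at-0

Fault-free values for test 1 (A=0, B=0, C=0, D=1, E=1): N0=0, N1=1, N2=0, N3=0, N4=0, N5=0, N6=0, N7=1, N8=0, giving Y=0. Observed 1.
Test 1: faults giving observed 1 are {N0 stuck-at-1, N1 stuck-at-0, N2 stuck-at-1, N3 stuck-at-1, N4 stuck-at-1, N5 stuck-at-1, N6 stuck-at-1, N7 stuck-at-0, N8 stuck-at-1}.
Test 2 (A=0, B=0, C=1, D=1, E=1): fault-free N0=0, N1=1, N2=0, N3=0, N4=0, N5=0, N6=0, N7=1, N8=0 → 0; observed 0. Eliminates N0 stuck-at-1, N2 stuck-at-1, N3 stuck-at-1, N4 stuck-at-1, N5 stuck-at-1, N6 stuck-at-1, N7 stuck-at-0, N8 stuck-at-1.
Only N1 stuck-at-0 is consistent with every test.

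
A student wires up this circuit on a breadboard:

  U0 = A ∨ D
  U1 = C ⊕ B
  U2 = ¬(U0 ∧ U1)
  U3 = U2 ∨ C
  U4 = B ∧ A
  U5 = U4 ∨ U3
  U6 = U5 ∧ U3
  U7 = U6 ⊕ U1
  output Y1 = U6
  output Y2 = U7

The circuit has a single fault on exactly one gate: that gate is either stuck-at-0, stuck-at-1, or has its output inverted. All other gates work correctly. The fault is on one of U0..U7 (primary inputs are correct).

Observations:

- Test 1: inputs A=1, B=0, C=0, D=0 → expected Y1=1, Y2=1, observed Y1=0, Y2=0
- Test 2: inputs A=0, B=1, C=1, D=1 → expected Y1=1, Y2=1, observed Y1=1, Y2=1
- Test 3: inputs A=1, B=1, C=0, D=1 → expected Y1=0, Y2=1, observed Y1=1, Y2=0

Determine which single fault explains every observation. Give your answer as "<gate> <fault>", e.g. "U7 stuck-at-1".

U2 inverted output

Fault-free values for test 1 (A=1, B=0, C=0, D=0): U0=1, U1=0, U2=1, U3=1, U4=0, U5=1, U6=1, U7=1, giving Y1=1, Y2=1. Observed Y1=0, Y2=0.
Test 1: faults giving observed Y1=0, Y2=0 are {U2 stuck-at-0, U2 inverted output, U3 stuck-at-0, U3 inverted output, U5 stuck-at-0, U5 inverted output, U6 stuck-at-0, U6 inverted output}.
Test 2 (A=0, B=1, C=1, D=1): fault-free U0=1, U1=0, U2=1, U3=1, U4=0, U5=1, U6=1, U7=1 → Y1=1, Y2=1; observed Y1=1, Y2=1. Eliminates U3 stuck-at-0, U3 inverted output, U5 stuck-at-0, U5 inverted output, U6 stuck-at-0, U6 inverted output.
Test 3 (A=1, B=1, C=0, D=1): fault-free U0=1, U1=1, U2=0, U3=0, U4=1, U5=1, U6=0, U7=1 → Y1=0, Y2=1; observed Y1=1, Y2=0. Eliminates U2 stuck-at-0.
Only U2 inverted output is consistent with every test.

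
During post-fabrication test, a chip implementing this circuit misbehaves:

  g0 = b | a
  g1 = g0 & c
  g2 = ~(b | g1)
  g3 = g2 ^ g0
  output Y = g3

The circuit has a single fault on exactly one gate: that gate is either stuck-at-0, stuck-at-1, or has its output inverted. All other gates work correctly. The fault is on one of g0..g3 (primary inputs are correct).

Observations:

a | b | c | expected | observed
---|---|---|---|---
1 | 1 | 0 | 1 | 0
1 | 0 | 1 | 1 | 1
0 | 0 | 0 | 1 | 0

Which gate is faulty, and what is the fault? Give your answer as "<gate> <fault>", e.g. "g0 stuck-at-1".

g0 inverted output

Fault-free values for test 1 (a=1, b=1, c=0): g0=1, g1=0, g2=0, g3=1, giving Y=1. Observed 0.
Test 1: faults giving observed 0 are {g0 stuck-at-0, g0 inverted output, g2 stuck-at-1, g2 inverted output, g3 stuck-at-0, g3 inverted output}.
Test 2 (a=1, b=0, c=1): fault-free g0=1, g1=1, g2=0, g3=1 → 1; observed 1. Eliminates g2 stuck-at-1, g2 inverted output, g3 stuck-at-0, g3 inverted output.
Test 3 (a=0, b=0, c=0): fault-free g0=0, g1=0, g2=1, g3=1 → 1; observed 0. Eliminates g0 stuck-at-0.
Only g0 inverted output is consistent with every test.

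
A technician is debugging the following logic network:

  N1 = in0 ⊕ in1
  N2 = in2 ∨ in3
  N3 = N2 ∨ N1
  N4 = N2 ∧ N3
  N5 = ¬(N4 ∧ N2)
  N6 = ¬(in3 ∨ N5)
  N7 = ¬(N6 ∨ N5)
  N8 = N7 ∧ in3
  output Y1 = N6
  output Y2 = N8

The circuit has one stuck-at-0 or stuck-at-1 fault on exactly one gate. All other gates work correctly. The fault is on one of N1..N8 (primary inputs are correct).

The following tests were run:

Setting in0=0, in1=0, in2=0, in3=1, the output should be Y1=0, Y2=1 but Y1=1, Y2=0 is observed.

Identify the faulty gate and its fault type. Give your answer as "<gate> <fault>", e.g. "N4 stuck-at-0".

Fault-free values for test 1 (in0=0, in1=0, in2=0, in3=1): N1=0, N2=1, N3=1, N4=1, N5=0, N6=0, N7=1, N8=1, giving Y1=0, Y2=1. Observed Y1=1, Y2=0.
Test 1: faults giving observed Y1=1, Y2=0 are {N6 stuck-at-1}.
Only N6 stuck-at-1 is consistent with every test.

N6 stuck-at-1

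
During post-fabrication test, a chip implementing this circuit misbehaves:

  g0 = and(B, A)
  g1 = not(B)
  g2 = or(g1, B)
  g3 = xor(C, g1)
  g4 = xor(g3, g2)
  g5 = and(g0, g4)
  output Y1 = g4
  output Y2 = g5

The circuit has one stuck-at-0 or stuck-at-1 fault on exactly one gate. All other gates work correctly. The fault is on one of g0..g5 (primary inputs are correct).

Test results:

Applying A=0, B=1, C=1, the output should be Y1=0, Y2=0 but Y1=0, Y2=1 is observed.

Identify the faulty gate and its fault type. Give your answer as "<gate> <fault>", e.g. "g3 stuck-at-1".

Fault-free values for test 1 (A=0, B=1, C=1): g0=0, g1=0, g2=1, g3=1, g4=0, g5=0, giving Y1=0, Y2=0. Observed Y1=0, Y2=1.
Test 1: faults giving observed Y1=0, Y2=1 are {g5 stuck-at-1}.
Only g5 stuck-at-1 is consistent with every test.

g5 stuck-at-1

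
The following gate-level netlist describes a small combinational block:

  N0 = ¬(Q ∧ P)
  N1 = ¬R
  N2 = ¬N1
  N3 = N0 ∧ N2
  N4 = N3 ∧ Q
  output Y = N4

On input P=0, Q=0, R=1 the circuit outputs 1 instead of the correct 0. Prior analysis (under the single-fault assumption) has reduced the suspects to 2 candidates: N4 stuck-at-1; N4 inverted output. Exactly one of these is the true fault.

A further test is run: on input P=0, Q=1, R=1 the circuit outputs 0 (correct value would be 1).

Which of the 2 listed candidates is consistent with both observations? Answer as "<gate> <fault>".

Evaluate each candidate on input P=0, Q=1, R=1:
  N4 stuck-at-1: N0=1, N1=0, N2=1, N3=1, N4=1 [stuck-at-1] → 1 — eliminated
  N4 inverted output: N0=1, N1=0, N2=1, N3=1, N4=0 [inverted output] → 0 — matches
Only N4 inverted output reproduces the observed 0.

N4 inverted output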